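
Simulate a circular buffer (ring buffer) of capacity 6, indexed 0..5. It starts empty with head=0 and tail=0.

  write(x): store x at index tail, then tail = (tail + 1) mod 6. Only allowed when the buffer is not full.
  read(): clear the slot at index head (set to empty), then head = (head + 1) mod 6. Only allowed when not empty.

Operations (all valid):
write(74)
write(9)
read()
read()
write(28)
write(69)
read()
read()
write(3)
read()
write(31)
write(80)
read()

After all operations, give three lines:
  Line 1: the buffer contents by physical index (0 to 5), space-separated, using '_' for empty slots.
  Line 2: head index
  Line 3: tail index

write(74): buf=[74 _ _ _ _ _], head=0, tail=1, size=1
write(9): buf=[74 9 _ _ _ _], head=0, tail=2, size=2
read(): buf=[_ 9 _ _ _ _], head=1, tail=2, size=1
read(): buf=[_ _ _ _ _ _], head=2, tail=2, size=0
write(28): buf=[_ _ 28 _ _ _], head=2, tail=3, size=1
write(69): buf=[_ _ 28 69 _ _], head=2, tail=4, size=2
read(): buf=[_ _ _ 69 _ _], head=3, tail=4, size=1
read(): buf=[_ _ _ _ _ _], head=4, tail=4, size=0
write(3): buf=[_ _ _ _ 3 _], head=4, tail=5, size=1
read(): buf=[_ _ _ _ _ _], head=5, tail=5, size=0
write(31): buf=[_ _ _ _ _ 31], head=5, tail=0, size=1
write(80): buf=[80 _ _ _ _ 31], head=5, tail=1, size=2
read(): buf=[80 _ _ _ _ _], head=0, tail=1, size=1

Answer: 80 _ _ _ _ _
0
1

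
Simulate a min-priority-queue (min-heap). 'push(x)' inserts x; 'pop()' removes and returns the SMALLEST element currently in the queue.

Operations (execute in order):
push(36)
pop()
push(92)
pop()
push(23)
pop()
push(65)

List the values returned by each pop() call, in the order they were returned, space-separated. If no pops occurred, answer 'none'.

Answer: 36 92 23

Derivation:
push(36): heap contents = [36]
pop() → 36: heap contents = []
push(92): heap contents = [92]
pop() → 92: heap contents = []
push(23): heap contents = [23]
pop() → 23: heap contents = []
push(65): heap contents = [65]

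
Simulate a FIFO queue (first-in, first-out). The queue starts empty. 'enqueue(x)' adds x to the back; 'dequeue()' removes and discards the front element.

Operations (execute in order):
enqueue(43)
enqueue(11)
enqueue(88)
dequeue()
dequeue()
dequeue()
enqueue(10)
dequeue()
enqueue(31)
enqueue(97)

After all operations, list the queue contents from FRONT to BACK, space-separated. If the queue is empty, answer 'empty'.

Answer: 31 97

Derivation:
enqueue(43): [43]
enqueue(11): [43, 11]
enqueue(88): [43, 11, 88]
dequeue(): [11, 88]
dequeue(): [88]
dequeue(): []
enqueue(10): [10]
dequeue(): []
enqueue(31): [31]
enqueue(97): [31, 97]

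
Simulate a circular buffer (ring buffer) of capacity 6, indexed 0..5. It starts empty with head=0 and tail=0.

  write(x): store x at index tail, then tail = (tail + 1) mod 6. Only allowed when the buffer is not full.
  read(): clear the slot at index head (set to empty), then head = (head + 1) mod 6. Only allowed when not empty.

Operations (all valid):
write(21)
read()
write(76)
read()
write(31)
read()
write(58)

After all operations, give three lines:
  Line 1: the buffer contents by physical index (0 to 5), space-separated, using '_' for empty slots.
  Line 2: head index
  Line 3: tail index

write(21): buf=[21 _ _ _ _ _], head=0, tail=1, size=1
read(): buf=[_ _ _ _ _ _], head=1, tail=1, size=0
write(76): buf=[_ 76 _ _ _ _], head=1, tail=2, size=1
read(): buf=[_ _ _ _ _ _], head=2, tail=2, size=0
write(31): buf=[_ _ 31 _ _ _], head=2, tail=3, size=1
read(): buf=[_ _ _ _ _ _], head=3, tail=3, size=0
write(58): buf=[_ _ _ 58 _ _], head=3, tail=4, size=1

Answer: _ _ _ 58 _ _
3
4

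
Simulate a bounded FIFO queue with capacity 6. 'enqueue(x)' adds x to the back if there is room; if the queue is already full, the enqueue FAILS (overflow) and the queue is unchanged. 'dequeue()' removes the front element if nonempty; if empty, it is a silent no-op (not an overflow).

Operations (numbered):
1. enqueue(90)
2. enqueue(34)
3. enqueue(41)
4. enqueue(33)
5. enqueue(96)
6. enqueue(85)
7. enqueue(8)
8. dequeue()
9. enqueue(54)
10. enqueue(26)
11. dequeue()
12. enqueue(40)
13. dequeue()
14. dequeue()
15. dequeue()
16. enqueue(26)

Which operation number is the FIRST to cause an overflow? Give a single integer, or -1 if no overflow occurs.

1. enqueue(90): size=1
2. enqueue(34): size=2
3. enqueue(41): size=3
4. enqueue(33): size=4
5. enqueue(96): size=5
6. enqueue(85): size=6
7. enqueue(8): size=6=cap → OVERFLOW (fail)
8. dequeue(): size=5
9. enqueue(54): size=6
10. enqueue(26): size=6=cap → OVERFLOW (fail)
11. dequeue(): size=5
12. enqueue(40): size=6
13. dequeue(): size=5
14. dequeue(): size=4
15. dequeue(): size=3
16. enqueue(26): size=4

Answer: 7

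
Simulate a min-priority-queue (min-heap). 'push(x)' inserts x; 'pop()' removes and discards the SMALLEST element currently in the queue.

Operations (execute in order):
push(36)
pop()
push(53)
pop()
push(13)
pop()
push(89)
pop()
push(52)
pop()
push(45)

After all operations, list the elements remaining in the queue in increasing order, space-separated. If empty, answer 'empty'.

Answer: 45

Derivation:
push(36): heap contents = [36]
pop() → 36: heap contents = []
push(53): heap contents = [53]
pop() → 53: heap contents = []
push(13): heap contents = [13]
pop() → 13: heap contents = []
push(89): heap contents = [89]
pop() → 89: heap contents = []
push(52): heap contents = [52]
pop() → 52: heap contents = []
push(45): heap contents = [45]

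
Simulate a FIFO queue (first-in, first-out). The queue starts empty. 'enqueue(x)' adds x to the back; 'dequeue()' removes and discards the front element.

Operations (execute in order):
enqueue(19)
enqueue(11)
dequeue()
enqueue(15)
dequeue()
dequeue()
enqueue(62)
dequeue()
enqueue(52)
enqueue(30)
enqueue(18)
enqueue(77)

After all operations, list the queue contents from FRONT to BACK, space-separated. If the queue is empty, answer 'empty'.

enqueue(19): [19]
enqueue(11): [19, 11]
dequeue(): [11]
enqueue(15): [11, 15]
dequeue(): [15]
dequeue(): []
enqueue(62): [62]
dequeue(): []
enqueue(52): [52]
enqueue(30): [52, 30]
enqueue(18): [52, 30, 18]
enqueue(77): [52, 30, 18, 77]

Answer: 52 30 18 77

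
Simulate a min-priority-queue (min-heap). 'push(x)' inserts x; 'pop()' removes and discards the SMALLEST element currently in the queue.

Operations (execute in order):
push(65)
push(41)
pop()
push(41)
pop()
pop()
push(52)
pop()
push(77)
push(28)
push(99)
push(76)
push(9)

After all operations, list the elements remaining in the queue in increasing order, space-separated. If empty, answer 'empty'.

Answer: 9 28 76 77 99

Derivation:
push(65): heap contents = [65]
push(41): heap contents = [41, 65]
pop() → 41: heap contents = [65]
push(41): heap contents = [41, 65]
pop() → 41: heap contents = [65]
pop() → 65: heap contents = []
push(52): heap contents = [52]
pop() → 52: heap contents = []
push(77): heap contents = [77]
push(28): heap contents = [28, 77]
push(99): heap contents = [28, 77, 99]
push(76): heap contents = [28, 76, 77, 99]
push(9): heap contents = [9, 28, 76, 77, 99]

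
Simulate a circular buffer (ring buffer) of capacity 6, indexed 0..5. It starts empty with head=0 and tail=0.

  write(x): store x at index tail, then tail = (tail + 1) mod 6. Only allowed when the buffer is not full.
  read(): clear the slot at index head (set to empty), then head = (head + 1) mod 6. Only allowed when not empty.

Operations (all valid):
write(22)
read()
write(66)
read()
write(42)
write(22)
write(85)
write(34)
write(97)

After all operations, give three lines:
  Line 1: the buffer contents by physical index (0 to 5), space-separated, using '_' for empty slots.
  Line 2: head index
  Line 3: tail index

write(22): buf=[22 _ _ _ _ _], head=0, tail=1, size=1
read(): buf=[_ _ _ _ _ _], head=1, tail=1, size=0
write(66): buf=[_ 66 _ _ _ _], head=1, tail=2, size=1
read(): buf=[_ _ _ _ _ _], head=2, tail=2, size=0
write(42): buf=[_ _ 42 _ _ _], head=2, tail=3, size=1
write(22): buf=[_ _ 42 22 _ _], head=2, tail=4, size=2
write(85): buf=[_ _ 42 22 85 _], head=2, tail=5, size=3
write(34): buf=[_ _ 42 22 85 34], head=2, tail=0, size=4
write(97): buf=[97 _ 42 22 85 34], head=2, tail=1, size=5

Answer: 97 _ 42 22 85 34
2
1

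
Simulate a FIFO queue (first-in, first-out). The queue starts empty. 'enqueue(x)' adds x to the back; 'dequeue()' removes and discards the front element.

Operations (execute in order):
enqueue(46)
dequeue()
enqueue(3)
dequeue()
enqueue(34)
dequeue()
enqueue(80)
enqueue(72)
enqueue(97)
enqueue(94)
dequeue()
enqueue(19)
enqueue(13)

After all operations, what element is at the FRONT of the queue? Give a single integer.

enqueue(46): queue = [46]
dequeue(): queue = []
enqueue(3): queue = [3]
dequeue(): queue = []
enqueue(34): queue = [34]
dequeue(): queue = []
enqueue(80): queue = [80]
enqueue(72): queue = [80, 72]
enqueue(97): queue = [80, 72, 97]
enqueue(94): queue = [80, 72, 97, 94]
dequeue(): queue = [72, 97, 94]
enqueue(19): queue = [72, 97, 94, 19]
enqueue(13): queue = [72, 97, 94, 19, 13]

Answer: 72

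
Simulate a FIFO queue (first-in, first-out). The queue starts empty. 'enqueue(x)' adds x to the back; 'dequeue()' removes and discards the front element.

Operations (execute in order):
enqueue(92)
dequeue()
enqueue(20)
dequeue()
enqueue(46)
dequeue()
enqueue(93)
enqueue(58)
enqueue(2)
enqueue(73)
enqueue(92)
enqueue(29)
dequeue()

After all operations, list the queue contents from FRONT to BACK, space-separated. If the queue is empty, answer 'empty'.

Answer: 58 2 73 92 29

Derivation:
enqueue(92): [92]
dequeue(): []
enqueue(20): [20]
dequeue(): []
enqueue(46): [46]
dequeue(): []
enqueue(93): [93]
enqueue(58): [93, 58]
enqueue(2): [93, 58, 2]
enqueue(73): [93, 58, 2, 73]
enqueue(92): [93, 58, 2, 73, 92]
enqueue(29): [93, 58, 2, 73, 92, 29]
dequeue(): [58, 2, 73, 92, 29]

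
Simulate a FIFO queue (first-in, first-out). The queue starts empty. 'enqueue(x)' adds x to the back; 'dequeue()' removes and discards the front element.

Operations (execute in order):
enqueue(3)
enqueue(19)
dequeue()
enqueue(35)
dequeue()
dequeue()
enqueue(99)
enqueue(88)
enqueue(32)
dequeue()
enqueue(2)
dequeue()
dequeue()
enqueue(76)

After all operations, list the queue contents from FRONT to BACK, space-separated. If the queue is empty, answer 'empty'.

Answer: 2 76

Derivation:
enqueue(3): [3]
enqueue(19): [3, 19]
dequeue(): [19]
enqueue(35): [19, 35]
dequeue(): [35]
dequeue(): []
enqueue(99): [99]
enqueue(88): [99, 88]
enqueue(32): [99, 88, 32]
dequeue(): [88, 32]
enqueue(2): [88, 32, 2]
dequeue(): [32, 2]
dequeue(): [2]
enqueue(76): [2, 76]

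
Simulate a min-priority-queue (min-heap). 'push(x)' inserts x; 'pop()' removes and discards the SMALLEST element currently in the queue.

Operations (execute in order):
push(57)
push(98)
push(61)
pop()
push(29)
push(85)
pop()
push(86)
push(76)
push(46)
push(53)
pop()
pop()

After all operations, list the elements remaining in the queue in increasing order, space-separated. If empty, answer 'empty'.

push(57): heap contents = [57]
push(98): heap contents = [57, 98]
push(61): heap contents = [57, 61, 98]
pop() → 57: heap contents = [61, 98]
push(29): heap contents = [29, 61, 98]
push(85): heap contents = [29, 61, 85, 98]
pop() → 29: heap contents = [61, 85, 98]
push(86): heap contents = [61, 85, 86, 98]
push(76): heap contents = [61, 76, 85, 86, 98]
push(46): heap contents = [46, 61, 76, 85, 86, 98]
push(53): heap contents = [46, 53, 61, 76, 85, 86, 98]
pop() → 46: heap contents = [53, 61, 76, 85, 86, 98]
pop() → 53: heap contents = [61, 76, 85, 86, 98]

Answer: 61 76 85 86 98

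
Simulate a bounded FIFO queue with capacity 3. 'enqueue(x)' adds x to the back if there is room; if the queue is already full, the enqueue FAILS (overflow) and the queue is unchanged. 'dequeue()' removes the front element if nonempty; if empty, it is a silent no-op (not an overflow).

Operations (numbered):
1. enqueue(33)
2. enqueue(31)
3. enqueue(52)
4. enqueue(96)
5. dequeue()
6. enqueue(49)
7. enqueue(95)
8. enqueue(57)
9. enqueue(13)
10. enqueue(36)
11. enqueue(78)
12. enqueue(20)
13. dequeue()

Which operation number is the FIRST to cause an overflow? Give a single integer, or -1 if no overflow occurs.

1. enqueue(33): size=1
2. enqueue(31): size=2
3. enqueue(52): size=3
4. enqueue(96): size=3=cap → OVERFLOW (fail)
5. dequeue(): size=2
6. enqueue(49): size=3
7. enqueue(95): size=3=cap → OVERFLOW (fail)
8. enqueue(57): size=3=cap → OVERFLOW (fail)
9. enqueue(13): size=3=cap → OVERFLOW (fail)
10. enqueue(36): size=3=cap → OVERFLOW (fail)
11. enqueue(78): size=3=cap → OVERFLOW (fail)
12. enqueue(20): size=3=cap → OVERFLOW (fail)
13. dequeue(): size=2

Answer: 4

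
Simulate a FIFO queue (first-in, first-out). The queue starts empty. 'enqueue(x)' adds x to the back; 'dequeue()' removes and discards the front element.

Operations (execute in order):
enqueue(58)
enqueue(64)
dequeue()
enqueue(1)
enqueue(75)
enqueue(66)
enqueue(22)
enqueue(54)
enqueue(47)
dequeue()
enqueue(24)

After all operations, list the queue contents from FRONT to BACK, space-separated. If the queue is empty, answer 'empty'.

enqueue(58): [58]
enqueue(64): [58, 64]
dequeue(): [64]
enqueue(1): [64, 1]
enqueue(75): [64, 1, 75]
enqueue(66): [64, 1, 75, 66]
enqueue(22): [64, 1, 75, 66, 22]
enqueue(54): [64, 1, 75, 66, 22, 54]
enqueue(47): [64, 1, 75, 66, 22, 54, 47]
dequeue(): [1, 75, 66, 22, 54, 47]
enqueue(24): [1, 75, 66, 22, 54, 47, 24]

Answer: 1 75 66 22 54 47 24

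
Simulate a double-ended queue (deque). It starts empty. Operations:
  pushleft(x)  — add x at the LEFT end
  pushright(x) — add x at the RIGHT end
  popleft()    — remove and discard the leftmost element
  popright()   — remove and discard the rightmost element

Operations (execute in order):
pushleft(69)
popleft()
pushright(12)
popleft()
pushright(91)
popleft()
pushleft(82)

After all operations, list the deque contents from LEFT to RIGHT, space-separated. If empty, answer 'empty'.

pushleft(69): [69]
popleft(): []
pushright(12): [12]
popleft(): []
pushright(91): [91]
popleft(): []
pushleft(82): [82]

Answer: 82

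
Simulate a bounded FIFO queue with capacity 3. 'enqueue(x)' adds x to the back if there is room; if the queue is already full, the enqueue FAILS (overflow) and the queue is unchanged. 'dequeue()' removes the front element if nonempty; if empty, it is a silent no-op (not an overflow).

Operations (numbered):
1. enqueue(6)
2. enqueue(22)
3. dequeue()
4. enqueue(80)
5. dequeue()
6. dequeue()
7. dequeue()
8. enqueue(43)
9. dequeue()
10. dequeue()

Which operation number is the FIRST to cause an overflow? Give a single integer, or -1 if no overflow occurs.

Answer: -1

Derivation:
1. enqueue(6): size=1
2. enqueue(22): size=2
3. dequeue(): size=1
4. enqueue(80): size=2
5. dequeue(): size=1
6. dequeue(): size=0
7. dequeue(): empty, no-op, size=0
8. enqueue(43): size=1
9. dequeue(): size=0
10. dequeue(): empty, no-op, size=0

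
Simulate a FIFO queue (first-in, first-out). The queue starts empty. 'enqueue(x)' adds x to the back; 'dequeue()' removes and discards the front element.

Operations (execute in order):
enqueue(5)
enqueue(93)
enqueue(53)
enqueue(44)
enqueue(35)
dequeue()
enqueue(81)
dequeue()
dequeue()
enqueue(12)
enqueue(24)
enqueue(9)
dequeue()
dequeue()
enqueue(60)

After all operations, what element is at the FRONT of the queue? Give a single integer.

Answer: 81

Derivation:
enqueue(5): queue = [5]
enqueue(93): queue = [5, 93]
enqueue(53): queue = [5, 93, 53]
enqueue(44): queue = [5, 93, 53, 44]
enqueue(35): queue = [5, 93, 53, 44, 35]
dequeue(): queue = [93, 53, 44, 35]
enqueue(81): queue = [93, 53, 44, 35, 81]
dequeue(): queue = [53, 44, 35, 81]
dequeue(): queue = [44, 35, 81]
enqueue(12): queue = [44, 35, 81, 12]
enqueue(24): queue = [44, 35, 81, 12, 24]
enqueue(9): queue = [44, 35, 81, 12, 24, 9]
dequeue(): queue = [35, 81, 12, 24, 9]
dequeue(): queue = [81, 12, 24, 9]
enqueue(60): queue = [81, 12, 24, 9, 60]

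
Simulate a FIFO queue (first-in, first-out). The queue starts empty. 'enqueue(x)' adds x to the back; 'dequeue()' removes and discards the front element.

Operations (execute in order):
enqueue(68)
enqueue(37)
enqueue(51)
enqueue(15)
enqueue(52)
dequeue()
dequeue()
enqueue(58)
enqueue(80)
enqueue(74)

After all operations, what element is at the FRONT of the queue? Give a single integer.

enqueue(68): queue = [68]
enqueue(37): queue = [68, 37]
enqueue(51): queue = [68, 37, 51]
enqueue(15): queue = [68, 37, 51, 15]
enqueue(52): queue = [68, 37, 51, 15, 52]
dequeue(): queue = [37, 51, 15, 52]
dequeue(): queue = [51, 15, 52]
enqueue(58): queue = [51, 15, 52, 58]
enqueue(80): queue = [51, 15, 52, 58, 80]
enqueue(74): queue = [51, 15, 52, 58, 80, 74]

Answer: 51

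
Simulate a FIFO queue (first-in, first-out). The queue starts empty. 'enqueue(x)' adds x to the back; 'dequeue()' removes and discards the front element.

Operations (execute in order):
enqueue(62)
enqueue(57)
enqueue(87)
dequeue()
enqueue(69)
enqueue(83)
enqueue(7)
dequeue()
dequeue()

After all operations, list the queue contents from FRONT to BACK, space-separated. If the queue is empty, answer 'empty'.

Answer: 69 83 7

Derivation:
enqueue(62): [62]
enqueue(57): [62, 57]
enqueue(87): [62, 57, 87]
dequeue(): [57, 87]
enqueue(69): [57, 87, 69]
enqueue(83): [57, 87, 69, 83]
enqueue(7): [57, 87, 69, 83, 7]
dequeue(): [87, 69, 83, 7]
dequeue(): [69, 83, 7]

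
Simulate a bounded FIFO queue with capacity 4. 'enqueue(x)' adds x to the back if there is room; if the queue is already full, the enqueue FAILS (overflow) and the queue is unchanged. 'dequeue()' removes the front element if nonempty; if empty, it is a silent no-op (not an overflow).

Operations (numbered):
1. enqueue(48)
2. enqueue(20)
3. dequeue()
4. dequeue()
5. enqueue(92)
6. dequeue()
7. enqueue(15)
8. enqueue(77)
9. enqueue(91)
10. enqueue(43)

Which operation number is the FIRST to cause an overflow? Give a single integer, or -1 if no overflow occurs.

Answer: -1

Derivation:
1. enqueue(48): size=1
2. enqueue(20): size=2
3. dequeue(): size=1
4. dequeue(): size=0
5. enqueue(92): size=1
6. dequeue(): size=0
7. enqueue(15): size=1
8. enqueue(77): size=2
9. enqueue(91): size=3
10. enqueue(43): size=4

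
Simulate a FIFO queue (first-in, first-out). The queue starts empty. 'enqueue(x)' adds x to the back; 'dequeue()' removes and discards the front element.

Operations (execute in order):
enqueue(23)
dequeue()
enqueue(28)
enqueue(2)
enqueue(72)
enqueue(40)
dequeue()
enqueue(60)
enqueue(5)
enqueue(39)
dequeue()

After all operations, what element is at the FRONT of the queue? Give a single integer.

Answer: 72

Derivation:
enqueue(23): queue = [23]
dequeue(): queue = []
enqueue(28): queue = [28]
enqueue(2): queue = [28, 2]
enqueue(72): queue = [28, 2, 72]
enqueue(40): queue = [28, 2, 72, 40]
dequeue(): queue = [2, 72, 40]
enqueue(60): queue = [2, 72, 40, 60]
enqueue(5): queue = [2, 72, 40, 60, 5]
enqueue(39): queue = [2, 72, 40, 60, 5, 39]
dequeue(): queue = [72, 40, 60, 5, 39]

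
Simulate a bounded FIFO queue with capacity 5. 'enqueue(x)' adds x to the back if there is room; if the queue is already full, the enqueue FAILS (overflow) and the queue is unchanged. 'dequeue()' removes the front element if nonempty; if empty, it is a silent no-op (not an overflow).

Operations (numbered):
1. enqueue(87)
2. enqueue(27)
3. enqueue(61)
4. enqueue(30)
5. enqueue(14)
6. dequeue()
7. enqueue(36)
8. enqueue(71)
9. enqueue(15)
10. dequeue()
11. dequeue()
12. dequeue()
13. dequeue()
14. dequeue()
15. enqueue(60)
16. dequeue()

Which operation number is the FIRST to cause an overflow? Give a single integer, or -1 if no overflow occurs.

1. enqueue(87): size=1
2. enqueue(27): size=2
3. enqueue(61): size=3
4. enqueue(30): size=4
5. enqueue(14): size=5
6. dequeue(): size=4
7. enqueue(36): size=5
8. enqueue(71): size=5=cap → OVERFLOW (fail)
9. enqueue(15): size=5=cap → OVERFLOW (fail)
10. dequeue(): size=4
11. dequeue(): size=3
12. dequeue(): size=2
13. dequeue(): size=1
14. dequeue(): size=0
15. enqueue(60): size=1
16. dequeue(): size=0

Answer: 8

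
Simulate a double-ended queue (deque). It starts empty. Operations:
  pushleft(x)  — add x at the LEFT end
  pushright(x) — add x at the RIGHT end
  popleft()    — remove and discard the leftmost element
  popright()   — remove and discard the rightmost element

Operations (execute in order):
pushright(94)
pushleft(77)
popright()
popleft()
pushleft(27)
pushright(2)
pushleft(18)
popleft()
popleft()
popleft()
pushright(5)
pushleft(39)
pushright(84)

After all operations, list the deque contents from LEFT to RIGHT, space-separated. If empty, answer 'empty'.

Answer: 39 5 84

Derivation:
pushright(94): [94]
pushleft(77): [77, 94]
popright(): [77]
popleft(): []
pushleft(27): [27]
pushright(2): [27, 2]
pushleft(18): [18, 27, 2]
popleft(): [27, 2]
popleft(): [2]
popleft(): []
pushright(5): [5]
pushleft(39): [39, 5]
pushright(84): [39, 5, 84]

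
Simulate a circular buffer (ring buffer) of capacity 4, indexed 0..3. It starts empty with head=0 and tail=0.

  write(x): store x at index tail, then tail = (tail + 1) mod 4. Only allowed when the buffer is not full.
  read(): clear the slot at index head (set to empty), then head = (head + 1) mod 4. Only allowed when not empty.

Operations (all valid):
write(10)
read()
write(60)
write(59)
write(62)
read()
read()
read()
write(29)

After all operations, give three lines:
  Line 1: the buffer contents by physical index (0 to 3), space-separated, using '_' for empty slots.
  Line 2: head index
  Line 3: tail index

write(10): buf=[10 _ _ _], head=0, tail=1, size=1
read(): buf=[_ _ _ _], head=1, tail=1, size=0
write(60): buf=[_ 60 _ _], head=1, tail=2, size=1
write(59): buf=[_ 60 59 _], head=1, tail=3, size=2
write(62): buf=[_ 60 59 62], head=1, tail=0, size=3
read(): buf=[_ _ 59 62], head=2, tail=0, size=2
read(): buf=[_ _ _ 62], head=3, tail=0, size=1
read(): buf=[_ _ _ _], head=0, tail=0, size=0
write(29): buf=[29 _ _ _], head=0, tail=1, size=1

Answer: 29 _ _ _
0
1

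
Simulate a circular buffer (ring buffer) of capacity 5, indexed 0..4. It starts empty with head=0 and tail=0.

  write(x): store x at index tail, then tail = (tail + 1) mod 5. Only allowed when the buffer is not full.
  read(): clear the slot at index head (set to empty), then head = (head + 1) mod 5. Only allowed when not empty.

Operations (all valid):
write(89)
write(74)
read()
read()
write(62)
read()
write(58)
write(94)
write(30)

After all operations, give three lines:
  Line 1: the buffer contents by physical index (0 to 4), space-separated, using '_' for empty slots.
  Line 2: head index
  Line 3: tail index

write(89): buf=[89 _ _ _ _], head=0, tail=1, size=1
write(74): buf=[89 74 _ _ _], head=0, tail=2, size=2
read(): buf=[_ 74 _ _ _], head=1, tail=2, size=1
read(): buf=[_ _ _ _ _], head=2, tail=2, size=0
write(62): buf=[_ _ 62 _ _], head=2, tail=3, size=1
read(): buf=[_ _ _ _ _], head=3, tail=3, size=0
write(58): buf=[_ _ _ 58 _], head=3, tail=4, size=1
write(94): buf=[_ _ _ 58 94], head=3, tail=0, size=2
write(30): buf=[30 _ _ 58 94], head=3, tail=1, size=3

Answer: 30 _ _ 58 94
3
1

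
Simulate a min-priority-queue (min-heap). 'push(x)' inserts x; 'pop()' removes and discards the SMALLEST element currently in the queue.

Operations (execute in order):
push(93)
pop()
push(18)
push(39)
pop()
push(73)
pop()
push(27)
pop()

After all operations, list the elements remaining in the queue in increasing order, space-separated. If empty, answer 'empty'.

Answer: 73

Derivation:
push(93): heap contents = [93]
pop() → 93: heap contents = []
push(18): heap contents = [18]
push(39): heap contents = [18, 39]
pop() → 18: heap contents = [39]
push(73): heap contents = [39, 73]
pop() → 39: heap contents = [73]
push(27): heap contents = [27, 73]
pop() → 27: heap contents = [73]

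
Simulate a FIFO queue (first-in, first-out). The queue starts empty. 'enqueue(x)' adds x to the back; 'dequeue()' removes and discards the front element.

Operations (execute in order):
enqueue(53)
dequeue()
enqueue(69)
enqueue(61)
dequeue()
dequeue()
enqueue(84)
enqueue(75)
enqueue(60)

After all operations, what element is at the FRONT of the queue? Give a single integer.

Answer: 84

Derivation:
enqueue(53): queue = [53]
dequeue(): queue = []
enqueue(69): queue = [69]
enqueue(61): queue = [69, 61]
dequeue(): queue = [61]
dequeue(): queue = []
enqueue(84): queue = [84]
enqueue(75): queue = [84, 75]
enqueue(60): queue = [84, 75, 60]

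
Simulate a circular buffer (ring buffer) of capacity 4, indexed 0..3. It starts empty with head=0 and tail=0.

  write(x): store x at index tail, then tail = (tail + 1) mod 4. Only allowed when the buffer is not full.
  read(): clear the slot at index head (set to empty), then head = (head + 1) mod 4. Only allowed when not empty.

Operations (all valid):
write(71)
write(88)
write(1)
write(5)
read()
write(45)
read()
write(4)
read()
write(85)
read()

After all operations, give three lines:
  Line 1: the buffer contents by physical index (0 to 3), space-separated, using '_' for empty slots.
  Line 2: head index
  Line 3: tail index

write(71): buf=[71 _ _ _], head=0, tail=1, size=1
write(88): buf=[71 88 _ _], head=0, tail=2, size=2
write(1): buf=[71 88 1 _], head=0, tail=3, size=3
write(5): buf=[71 88 1 5], head=0, tail=0, size=4
read(): buf=[_ 88 1 5], head=1, tail=0, size=3
write(45): buf=[45 88 1 5], head=1, tail=1, size=4
read(): buf=[45 _ 1 5], head=2, tail=1, size=3
write(4): buf=[45 4 1 5], head=2, tail=2, size=4
read(): buf=[45 4 _ 5], head=3, tail=2, size=3
write(85): buf=[45 4 85 5], head=3, tail=3, size=4
read(): buf=[45 4 85 _], head=0, tail=3, size=3

Answer: 45 4 85 _
0
3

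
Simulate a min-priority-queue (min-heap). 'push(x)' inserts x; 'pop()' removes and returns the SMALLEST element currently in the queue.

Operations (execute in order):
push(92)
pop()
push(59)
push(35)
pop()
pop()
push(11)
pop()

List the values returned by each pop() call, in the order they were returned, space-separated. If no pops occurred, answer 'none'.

push(92): heap contents = [92]
pop() → 92: heap contents = []
push(59): heap contents = [59]
push(35): heap contents = [35, 59]
pop() → 35: heap contents = [59]
pop() → 59: heap contents = []
push(11): heap contents = [11]
pop() → 11: heap contents = []

Answer: 92 35 59 11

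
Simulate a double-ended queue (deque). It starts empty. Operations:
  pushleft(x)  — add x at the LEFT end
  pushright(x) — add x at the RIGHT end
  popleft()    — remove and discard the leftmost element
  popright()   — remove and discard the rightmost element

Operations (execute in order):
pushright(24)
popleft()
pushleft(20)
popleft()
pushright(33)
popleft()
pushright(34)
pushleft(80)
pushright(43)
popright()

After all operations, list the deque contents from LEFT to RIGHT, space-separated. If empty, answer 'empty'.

pushright(24): [24]
popleft(): []
pushleft(20): [20]
popleft(): []
pushright(33): [33]
popleft(): []
pushright(34): [34]
pushleft(80): [80, 34]
pushright(43): [80, 34, 43]
popright(): [80, 34]

Answer: 80 34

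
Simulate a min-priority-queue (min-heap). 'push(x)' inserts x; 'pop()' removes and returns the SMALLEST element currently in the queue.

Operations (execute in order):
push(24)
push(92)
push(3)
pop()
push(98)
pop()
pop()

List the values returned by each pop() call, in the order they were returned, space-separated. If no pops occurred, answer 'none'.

Answer: 3 24 92

Derivation:
push(24): heap contents = [24]
push(92): heap contents = [24, 92]
push(3): heap contents = [3, 24, 92]
pop() → 3: heap contents = [24, 92]
push(98): heap contents = [24, 92, 98]
pop() → 24: heap contents = [92, 98]
pop() → 92: heap contents = [98]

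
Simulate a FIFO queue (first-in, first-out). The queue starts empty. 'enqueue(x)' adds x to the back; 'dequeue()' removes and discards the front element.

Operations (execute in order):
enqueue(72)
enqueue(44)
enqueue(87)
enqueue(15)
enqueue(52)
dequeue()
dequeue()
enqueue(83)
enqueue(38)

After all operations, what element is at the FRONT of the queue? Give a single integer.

Answer: 87

Derivation:
enqueue(72): queue = [72]
enqueue(44): queue = [72, 44]
enqueue(87): queue = [72, 44, 87]
enqueue(15): queue = [72, 44, 87, 15]
enqueue(52): queue = [72, 44, 87, 15, 52]
dequeue(): queue = [44, 87, 15, 52]
dequeue(): queue = [87, 15, 52]
enqueue(83): queue = [87, 15, 52, 83]
enqueue(38): queue = [87, 15, 52, 83, 38]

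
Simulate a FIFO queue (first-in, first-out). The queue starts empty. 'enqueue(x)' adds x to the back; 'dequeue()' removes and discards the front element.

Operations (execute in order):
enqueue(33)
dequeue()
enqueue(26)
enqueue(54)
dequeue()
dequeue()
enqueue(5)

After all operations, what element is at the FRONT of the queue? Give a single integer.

enqueue(33): queue = [33]
dequeue(): queue = []
enqueue(26): queue = [26]
enqueue(54): queue = [26, 54]
dequeue(): queue = [54]
dequeue(): queue = []
enqueue(5): queue = [5]

Answer: 5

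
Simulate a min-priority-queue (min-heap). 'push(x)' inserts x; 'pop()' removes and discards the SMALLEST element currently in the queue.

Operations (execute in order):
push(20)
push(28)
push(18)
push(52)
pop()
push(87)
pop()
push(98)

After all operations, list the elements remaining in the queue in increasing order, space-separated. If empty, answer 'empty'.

Answer: 28 52 87 98

Derivation:
push(20): heap contents = [20]
push(28): heap contents = [20, 28]
push(18): heap contents = [18, 20, 28]
push(52): heap contents = [18, 20, 28, 52]
pop() → 18: heap contents = [20, 28, 52]
push(87): heap contents = [20, 28, 52, 87]
pop() → 20: heap contents = [28, 52, 87]
push(98): heap contents = [28, 52, 87, 98]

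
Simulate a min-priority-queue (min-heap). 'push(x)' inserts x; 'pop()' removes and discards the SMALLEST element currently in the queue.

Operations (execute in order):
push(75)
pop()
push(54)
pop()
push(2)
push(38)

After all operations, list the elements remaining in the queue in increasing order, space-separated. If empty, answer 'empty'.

push(75): heap contents = [75]
pop() → 75: heap contents = []
push(54): heap contents = [54]
pop() → 54: heap contents = []
push(2): heap contents = [2]
push(38): heap contents = [2, 38]

Answer: 2 38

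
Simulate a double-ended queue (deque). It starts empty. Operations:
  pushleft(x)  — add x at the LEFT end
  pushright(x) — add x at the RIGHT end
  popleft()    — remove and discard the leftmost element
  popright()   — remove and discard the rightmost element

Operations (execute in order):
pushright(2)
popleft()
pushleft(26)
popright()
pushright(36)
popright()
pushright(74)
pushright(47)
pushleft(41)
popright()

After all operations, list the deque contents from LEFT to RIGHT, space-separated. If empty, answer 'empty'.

pushright(2): [2]
popleft(): []
pushleft(26): [26]
popright(): []
pushright(36): [36]
popright(): []
pushright(74): [74]
pushright(47): [74, 47]
pushleft(41): [41, 74, 47]
popright(): [41, 74]

Answer: 41 74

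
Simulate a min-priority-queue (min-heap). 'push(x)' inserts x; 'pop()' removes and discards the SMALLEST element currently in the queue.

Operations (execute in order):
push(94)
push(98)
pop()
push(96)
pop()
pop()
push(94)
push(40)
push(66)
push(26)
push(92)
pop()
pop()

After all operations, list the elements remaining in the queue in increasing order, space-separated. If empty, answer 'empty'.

Answer: 66 92 94

Derivation:
push(94): heap contents = [94]
push(98): heap contents = [94, 98]
pop() → 94: heap contents = [98]
push(96): heap contents = [96, 98]
pop() → 96: heap contents = [98]
pop() → 98: heap contents = []
push(94): heap contents = [94]
push(40): heap contents = [40, 94]
push(66): heap contents = [40, 66, 94]
push(26): heap contents = [26, 40, 66, 94]
push(92): heap contents = [26, 40, 66, 92, 94]
pop() → 26: heap contents = [40, 66, 92, 94]
pop() → 40: heap contents = [66, 92, 94]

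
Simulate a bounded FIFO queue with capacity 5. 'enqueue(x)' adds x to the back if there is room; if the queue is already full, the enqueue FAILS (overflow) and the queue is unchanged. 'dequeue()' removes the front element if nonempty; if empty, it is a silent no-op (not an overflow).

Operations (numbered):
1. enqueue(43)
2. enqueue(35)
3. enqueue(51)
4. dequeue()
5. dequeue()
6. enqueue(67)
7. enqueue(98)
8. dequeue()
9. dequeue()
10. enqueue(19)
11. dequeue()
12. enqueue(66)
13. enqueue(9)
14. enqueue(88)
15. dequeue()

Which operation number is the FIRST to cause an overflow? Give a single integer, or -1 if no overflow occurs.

Answer: -1

Derivation:
1. enqueue(43): size=1
2. enqueue(35): size=2
3. enqueue(51): size=3
4. dequeue(): size=2
5. dequeue(): size=1
6. enqueue(67): size=2
7. enqueue(98): size=3
8. dequeue(): size=2
9. dequeue(): size=1
10. enqueue(19): size=2
11. dequeue(): size=1
12. enqueue(66): size=2
13. enqueue(9): size=3
14. enqueue(88): size=4
15. dequeue(): size=3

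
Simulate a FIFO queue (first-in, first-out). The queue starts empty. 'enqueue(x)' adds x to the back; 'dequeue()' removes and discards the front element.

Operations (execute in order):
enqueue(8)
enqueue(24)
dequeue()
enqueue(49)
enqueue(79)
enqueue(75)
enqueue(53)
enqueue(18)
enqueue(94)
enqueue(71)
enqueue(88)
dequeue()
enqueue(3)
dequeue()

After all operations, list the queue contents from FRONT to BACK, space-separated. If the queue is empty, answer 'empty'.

enqueue(8): [8]
enqueue(24): [8, 24]
dequeue(): [24]
enqueue(49): [24, 49]
enqueue(79): [24, 49, 79]
enqueue(75): [24, 49, 79, 75]
enqueue(53): [24, 49, 79, 75, 53]
enqueue(18): [24, 49, 79, 75, 53, 18]
enqueue(94): [24, 49, 79, 75, 53, 18, 94]
enqueue(71): [24, 49, 79, 75, 53, 18, 94, 71]
enqueue(88): [24, 49, 79, 75, 53, 18, 94, 71, 88]
dequeue(): [49, 79, 75, 53, 18, 94, 71, 88]
enqueue(3): [49, 79, 75, 53, 18, 94, 71, 88, 3]
dequeue(): [79, 75, 53, 18, 94, 71, 88, 3]

Answer: 79 75 53 18 94 71 88 3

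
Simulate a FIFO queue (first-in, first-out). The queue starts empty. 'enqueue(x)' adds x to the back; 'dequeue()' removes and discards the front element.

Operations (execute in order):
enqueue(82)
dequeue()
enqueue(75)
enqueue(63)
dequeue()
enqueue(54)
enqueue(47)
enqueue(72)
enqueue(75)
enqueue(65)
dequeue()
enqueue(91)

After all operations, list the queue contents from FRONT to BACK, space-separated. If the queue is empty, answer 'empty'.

Answer: 54 47 72 75 65 91

Derivation:
enqueue(82): [82]
dequeue(): []
enqueue(75): [75]
enqueue(63): [75, 63]
dequeue(): [63]
enqueue(54): [63, 54]
enqueue(47): [63, 54, 47]
enqueue(72): [63, 54, 47, 72]
enqueue(75): [63, 54, 47, 72, 75]
enqueue(65): [63, 54, 47, 72, 75, 65]
dequeue(): [54, 47, 72, 75, 65]
enqueue(91): [54, 47, 72, 75, 65, 91]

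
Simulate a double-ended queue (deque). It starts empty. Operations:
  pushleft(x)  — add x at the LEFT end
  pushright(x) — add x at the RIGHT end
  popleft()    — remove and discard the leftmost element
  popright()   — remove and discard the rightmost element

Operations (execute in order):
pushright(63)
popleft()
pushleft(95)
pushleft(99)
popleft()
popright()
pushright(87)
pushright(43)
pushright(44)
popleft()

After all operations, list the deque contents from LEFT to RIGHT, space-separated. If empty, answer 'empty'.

Answer: 43 44

Derivation:
pushright(63): [63]
popleft(): []
pushleft(95): [95]
pushleft(99): [99, 95]
popleft(): [95]
popright(): []
pushright(87): [87]
pushright(43): [87, 43]
pushright(44): [87, 43, 44]
popleft(): [43, 44]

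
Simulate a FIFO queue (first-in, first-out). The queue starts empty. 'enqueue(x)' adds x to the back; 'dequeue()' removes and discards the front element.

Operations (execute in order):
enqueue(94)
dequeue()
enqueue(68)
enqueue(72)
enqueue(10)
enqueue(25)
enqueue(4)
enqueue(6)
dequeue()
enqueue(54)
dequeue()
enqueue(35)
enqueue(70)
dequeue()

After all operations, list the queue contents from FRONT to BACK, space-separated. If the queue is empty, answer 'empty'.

enqueue(94): [94]
dequeue(): []
enqueue(68): [68]
enqueue(72): [68, 72]
enqueue(10): [68, 72, 10]
enqueue(25): [68, 72, 10, 25]
enqueue(4): [68, 72, 10, 25, 4]
enqueue(6): [68, 72, 10, 25, 4, 6]
dequeue(): [72, 10, 25, 4, 6]
enqueue(54): [72, 10, 25, 4, 6, 54]
dequeue(): [10, 25, 4, 6, 54]
enqueue(35): [10, 25, 4, 6, 54, 35]
enqueue(70): [10, 25, 4, 6, 54, 35, 70]
dequeue(): [25, 4, 6, 54, 35, 70]

Answer: 25 4 6 54 35 70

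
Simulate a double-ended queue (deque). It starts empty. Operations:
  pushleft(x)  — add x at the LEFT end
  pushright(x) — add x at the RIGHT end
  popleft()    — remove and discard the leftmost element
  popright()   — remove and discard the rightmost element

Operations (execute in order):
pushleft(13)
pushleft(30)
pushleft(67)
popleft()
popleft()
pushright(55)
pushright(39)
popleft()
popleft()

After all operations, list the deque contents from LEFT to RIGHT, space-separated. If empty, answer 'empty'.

pushleft(13): [13]
pushleft(30): [30, 13]
pushleft(67): [67, 30, 13]
popleft(): [30, 13]
popleft(): [13]
pushright(55): [13, 55]
pushright(39): [13, 55, 39]
popleft(): [55, 39]
popleft(): [39]

Answer: 39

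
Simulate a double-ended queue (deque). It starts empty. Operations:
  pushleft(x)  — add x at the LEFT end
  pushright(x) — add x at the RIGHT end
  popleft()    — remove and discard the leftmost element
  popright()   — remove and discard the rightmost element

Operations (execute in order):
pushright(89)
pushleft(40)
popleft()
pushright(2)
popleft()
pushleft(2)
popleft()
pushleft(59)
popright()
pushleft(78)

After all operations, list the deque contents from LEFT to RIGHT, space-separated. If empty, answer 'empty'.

pushright(89): [89]
pushleft(40): [40, 89]
popleft(): [89]
pushright(2): [89, 2]
popleft(): [2]
pushleft(2): [2, 2]
popleft(): [2]
pushleft(59): [59, 2]
popright(): [59]
pushleft(78): [78, 59]

Answer: 78 59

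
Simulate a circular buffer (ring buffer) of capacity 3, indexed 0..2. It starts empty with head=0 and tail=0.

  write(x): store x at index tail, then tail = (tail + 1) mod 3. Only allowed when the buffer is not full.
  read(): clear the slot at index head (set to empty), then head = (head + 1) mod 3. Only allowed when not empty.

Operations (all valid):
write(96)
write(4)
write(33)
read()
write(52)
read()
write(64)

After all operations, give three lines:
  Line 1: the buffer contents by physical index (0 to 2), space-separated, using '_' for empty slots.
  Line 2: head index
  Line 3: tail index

Answer: 52 64 33
2
2

Derivation:
write(96): buf=[96 _ _], head=0, tail=1, size=1
write(4): buf=[96 4 _], head=0, tail=2, size=2
write(33): buf=[96 4 33], head=0, tail=0, size=3
read(): buf=[_ 4 33], head=1, tail=0, size=2
write(52): buf=[52 4 33], head=1, tail=1, size=3
read(): buf=[52 _ 33], head=2, tail=1, size=2
write(64): buf=[52 64 33], head=2, tail=2, size=3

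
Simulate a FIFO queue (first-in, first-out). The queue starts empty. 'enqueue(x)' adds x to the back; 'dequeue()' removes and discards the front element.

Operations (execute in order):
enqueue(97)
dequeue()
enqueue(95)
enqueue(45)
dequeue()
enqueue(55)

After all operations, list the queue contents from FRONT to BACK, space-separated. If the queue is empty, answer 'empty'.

enqueue(97): [97]
dequeue(): []
enqueue(95): [95]
enqueue(45): [95, 45]
dequeue(): [45]
enqueue(55): [45, 55]

Answer: 45 55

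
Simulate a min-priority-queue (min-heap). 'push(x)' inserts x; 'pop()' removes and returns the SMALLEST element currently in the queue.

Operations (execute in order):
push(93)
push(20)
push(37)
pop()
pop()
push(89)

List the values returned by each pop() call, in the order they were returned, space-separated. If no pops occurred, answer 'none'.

Answer: 20 37

Derivation:
push(93): heap contents = [93]
push(20): heap contents = [20, 93]
push(37): heap contents = [20, 37, 93]
pop() → 20: heap contents = [37, 93]
pop() → 37: heap contents = [93]
push(89): heap contents = [89, 93]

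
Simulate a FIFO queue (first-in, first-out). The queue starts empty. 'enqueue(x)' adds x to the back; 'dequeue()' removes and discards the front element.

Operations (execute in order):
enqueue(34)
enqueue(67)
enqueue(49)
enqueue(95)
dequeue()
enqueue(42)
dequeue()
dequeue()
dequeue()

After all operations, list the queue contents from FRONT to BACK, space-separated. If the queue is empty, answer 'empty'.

enqueue(34): [34]
enqueue(67): [34, 67]
enqueue(49): [34, 67, 49]
enqueue(95): [34, 67, 49, 95]
dequeue(): [67, 49, 95]
enqueue(42): [67, 49, 95, 42]
dequeue(): [49, 95, 42]
dequeue(): [95, 42]
dequeue(): [42]

Answer: 42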